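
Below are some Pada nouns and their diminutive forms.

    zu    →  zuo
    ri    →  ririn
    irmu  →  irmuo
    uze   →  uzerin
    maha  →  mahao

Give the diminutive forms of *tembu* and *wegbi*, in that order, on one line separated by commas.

The pattern is front/back vowel harmony: -rin when the last vowel of the stem is a front vowel (*ri*, *uze*); -o when the last vowel of the stem is a back vowel (*zu*, *irmu*, *maha*).
*tembu*: last vowel = /u/, a back vowel → -o → *tembuo*.
Since the last vowel of *wegbi* is /i/ (a front vowel), it takes -rin, giving *wegbirin*.

tembuo, wegbirin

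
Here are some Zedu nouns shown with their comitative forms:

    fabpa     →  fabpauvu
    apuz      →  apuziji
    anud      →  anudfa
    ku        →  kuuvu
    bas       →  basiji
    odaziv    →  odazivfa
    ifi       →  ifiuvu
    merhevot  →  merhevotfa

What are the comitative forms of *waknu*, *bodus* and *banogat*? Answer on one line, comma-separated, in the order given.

The alternation tracks the final sound of the stem — -iji when the stem ends in a sibilant (*apuz*, *bas*); -fa when the stem ends in a non-sibilant consonant (*anud*, *odaziv*, *merhevot*); -uvu when the stem ends in a vowel (*fabpa*, *ku*, *ifi*).
*waknu*: final sound = /u/, a vowel → -uvu → *waknuuvu*.
The final sound of *bodus* is /s/, which is a sibilant, so the suffix is -iji, giving *bodusiji*.
*banogat*: final sound = /t/, a non-sibilant consonant → -fa → *banogatfa*.

waknuuvu, bodusiji, banogatfa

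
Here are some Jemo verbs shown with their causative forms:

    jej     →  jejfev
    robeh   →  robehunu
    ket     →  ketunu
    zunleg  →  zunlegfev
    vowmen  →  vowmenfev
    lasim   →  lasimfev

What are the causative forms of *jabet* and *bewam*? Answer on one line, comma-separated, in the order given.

Looking at the final consonant of each stem: -unu when the stem ends in a voiceless consonant (*robeh*, *ket*); -fev when the stem ends in a voiced consonant (*jej*, *zunleg*, *vowmen*, *lasim*).
*jabet* — final consonant /t/ (voiceless) → -unu → *jabetunu*.
*bewam* — final consonant /m/ (voiced) → -fev → *bewamfev*.

jabetunu, bewamfev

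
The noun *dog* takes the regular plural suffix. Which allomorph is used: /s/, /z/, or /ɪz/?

/z/

The stem *dog* ends in a voiced non-sibilant sound.
The plural suffix surfaces as /ɪz/ after sibilants, /s/ after other voiceless consonants, and /z/ after other voiced sounds.
So the plural -s on *dog* is pronounced /z/.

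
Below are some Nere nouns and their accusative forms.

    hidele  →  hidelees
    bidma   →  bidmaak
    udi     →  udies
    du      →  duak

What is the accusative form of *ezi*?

ezies

Looking at the last vowel of each stem: -es when the last vowel of the stem is a front vowel (*hidele*, *udi*); -ak when the last vowel of the stem is a back vowel (*bidma*, *du*).
*ezi* — last vowel /i/ (a front vowel) → -es → *ezies*.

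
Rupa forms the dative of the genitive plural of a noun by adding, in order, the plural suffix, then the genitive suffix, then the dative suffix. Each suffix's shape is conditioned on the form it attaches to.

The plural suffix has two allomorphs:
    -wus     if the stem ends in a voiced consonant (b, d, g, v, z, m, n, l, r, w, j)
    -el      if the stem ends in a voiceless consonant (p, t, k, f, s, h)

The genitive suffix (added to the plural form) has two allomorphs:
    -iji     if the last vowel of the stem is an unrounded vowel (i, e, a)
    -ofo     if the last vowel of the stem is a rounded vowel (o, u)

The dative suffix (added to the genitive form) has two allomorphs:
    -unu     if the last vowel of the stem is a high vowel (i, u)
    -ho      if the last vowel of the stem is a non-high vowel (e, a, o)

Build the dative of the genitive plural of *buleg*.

*buleg* — final consonant /g/ (voiced) → -wus → *bulegwus*.
Since the last vowel of the plural form *bulegwus* is /u/ (a rounded vowel), it takes -ofo, giving *bulegwusofo*.
The genitive form *bulegwusofo*: last vowel = /o/, a non-high vowel → -ho → *bulegwusofoho*.

bulegwusofoho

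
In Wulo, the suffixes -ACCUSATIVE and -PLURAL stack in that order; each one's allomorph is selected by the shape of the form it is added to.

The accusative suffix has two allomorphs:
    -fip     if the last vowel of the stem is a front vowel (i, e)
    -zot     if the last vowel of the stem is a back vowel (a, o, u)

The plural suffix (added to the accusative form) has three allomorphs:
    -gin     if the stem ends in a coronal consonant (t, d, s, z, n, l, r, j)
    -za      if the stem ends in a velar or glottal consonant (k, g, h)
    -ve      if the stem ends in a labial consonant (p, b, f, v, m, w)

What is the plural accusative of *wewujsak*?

Since the last vowel of *wewujsak* is /a/ (a back vowel), it takes -zot, giving *wewujsakzot*.
Since the final consonant of the accusative form *wewujsakzot* is /t/ (coronal), it takes -gin, giving *wewujsakzotgin*.

wewujsakzotgin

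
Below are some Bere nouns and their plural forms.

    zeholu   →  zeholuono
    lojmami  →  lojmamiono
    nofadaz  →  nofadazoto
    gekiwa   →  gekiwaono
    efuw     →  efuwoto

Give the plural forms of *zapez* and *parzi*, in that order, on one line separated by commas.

zapezoto, parziono

The suffix is conditioned by the final sound: -oto when the stem ends in a consonant (*nofadaz*, *efuw*); -ono when the stem ends in a vowel (*zeholu*, *lojmami*, *gekiwa*).
*zapez* — final sound /z/ (a consonant) → -oto → *zapezoto*.
*parzi*: final sound = /i/, a vowel → -ono → *parziono*.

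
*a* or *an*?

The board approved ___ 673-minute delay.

a

The indefinite article is chosen by the initial *sound* of the following word, not its spelling.
The number *673* is spoken "six hundred …", beginning with /sɪks/ — a consonant sound.
So the article is *a*: The board approved a 673-minute delay.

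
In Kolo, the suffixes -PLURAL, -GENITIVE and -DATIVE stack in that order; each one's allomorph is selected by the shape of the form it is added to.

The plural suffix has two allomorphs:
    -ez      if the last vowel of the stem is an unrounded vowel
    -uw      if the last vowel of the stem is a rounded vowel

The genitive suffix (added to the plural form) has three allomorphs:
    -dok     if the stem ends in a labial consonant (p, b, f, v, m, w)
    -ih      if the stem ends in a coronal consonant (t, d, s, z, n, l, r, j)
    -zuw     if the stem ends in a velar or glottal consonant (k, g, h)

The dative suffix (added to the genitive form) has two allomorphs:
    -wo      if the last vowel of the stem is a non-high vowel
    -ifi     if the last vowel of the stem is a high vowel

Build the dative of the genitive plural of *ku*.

kuuwdokwo

*ku*: last vowel = /u/, a rounded vowel → -uw → *kuuw*.
Since the final consonant of the plural form *kuuw* is /w/ (labial), it takes -dok, giving *kuuwdok*.
The genitive form *kuuwdok* — last vowel /o/ (a non-high vowel) → -wo → *kuuwdokwo*.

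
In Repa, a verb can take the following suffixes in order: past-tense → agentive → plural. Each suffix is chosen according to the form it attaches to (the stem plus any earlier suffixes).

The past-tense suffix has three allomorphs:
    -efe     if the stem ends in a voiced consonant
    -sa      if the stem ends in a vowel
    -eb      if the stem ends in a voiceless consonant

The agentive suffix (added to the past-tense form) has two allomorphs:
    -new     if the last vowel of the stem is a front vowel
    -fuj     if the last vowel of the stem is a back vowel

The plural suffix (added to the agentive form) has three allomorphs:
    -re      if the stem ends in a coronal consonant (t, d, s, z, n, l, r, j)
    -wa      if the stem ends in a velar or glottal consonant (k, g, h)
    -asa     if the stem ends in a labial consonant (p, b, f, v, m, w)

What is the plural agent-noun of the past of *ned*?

nedefenewasa

Since the final sound of *ned* is /d/ (a voiced consonant), it takes -efe, giving *nedefe*.
The past-tense form *nedefe* — last vowel /e/ (a front vowel) → -new → *nedefenew*.
Since the final consonant of the agentive form *nedefenew* is /w/ (labial), it takes -asa, giving *nedefenewasa*.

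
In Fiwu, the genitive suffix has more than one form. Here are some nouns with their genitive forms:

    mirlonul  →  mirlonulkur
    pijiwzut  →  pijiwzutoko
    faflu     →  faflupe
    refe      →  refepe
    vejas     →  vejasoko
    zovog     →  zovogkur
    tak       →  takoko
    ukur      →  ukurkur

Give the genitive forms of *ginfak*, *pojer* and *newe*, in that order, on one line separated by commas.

The alternation tracks the final sound of the stem — -oko when the stem ends in a voiceless consonant (*pijiwzut*, *vejas*, *tak*); -kur when the stem ends in a voiced consonant (*mirlonul*, *zovog*, *ukur*); -pe when the stem ends in a vowel (*faflu*, *refe*).
*ginfak* — final sound /k/ (a voiceless consonant) → -oko → *ginfakoko*.
*pojer*: final sound = /r/, a voiced consonant → -kur → *pojerkur*.
*newe* — final sound /e/ (a vowel) → -pe → *newepe*.

ginfakoko, pojerkur, newepe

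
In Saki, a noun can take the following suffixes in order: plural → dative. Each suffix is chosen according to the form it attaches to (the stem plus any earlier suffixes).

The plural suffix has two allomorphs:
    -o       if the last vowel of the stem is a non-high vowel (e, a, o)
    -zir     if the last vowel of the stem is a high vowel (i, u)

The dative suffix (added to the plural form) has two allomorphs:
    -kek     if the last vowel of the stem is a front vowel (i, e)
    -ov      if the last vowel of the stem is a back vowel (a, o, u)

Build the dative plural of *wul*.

*wul* — last vowel /u/ (a high vowel) → -zir → *wulzir*.
The last vowel of the plural form *wulzir* is /i/, which is a front vowel, so the dative suffix is -kek, giving *wulzirkek*.

wulzirkek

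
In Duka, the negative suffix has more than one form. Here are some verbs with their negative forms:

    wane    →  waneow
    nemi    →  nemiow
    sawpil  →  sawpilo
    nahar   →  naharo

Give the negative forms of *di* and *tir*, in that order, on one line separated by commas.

diow, tiro

The suffix is conditioned by the final sound: -o when the stem ends in a consonant (*sawpil*, *nahar*); -ow when the stem ends in a vowel (*wane*, *nemi*).
*di* — final sound /i/ (a vowel) → -ow → *diow*.
*tir*: final sound = /r/, a consonant → -o → *tiro*.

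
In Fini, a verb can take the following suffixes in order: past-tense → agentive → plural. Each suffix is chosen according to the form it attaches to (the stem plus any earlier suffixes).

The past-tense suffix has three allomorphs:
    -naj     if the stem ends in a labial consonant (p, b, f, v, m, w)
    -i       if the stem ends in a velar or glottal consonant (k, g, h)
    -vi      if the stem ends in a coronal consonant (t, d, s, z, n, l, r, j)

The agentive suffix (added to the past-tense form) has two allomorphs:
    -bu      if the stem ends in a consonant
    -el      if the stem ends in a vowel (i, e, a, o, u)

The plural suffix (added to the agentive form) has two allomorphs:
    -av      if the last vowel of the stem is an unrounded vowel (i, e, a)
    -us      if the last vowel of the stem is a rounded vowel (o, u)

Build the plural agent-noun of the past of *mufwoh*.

Since the final consonant of *mufwoh* is /h/ (velar/glottal), it takes -i, giving *mufwohi*.
The final sound of the past-tense form *mufwohi* is /i/, which is a vowel, so the agentive suffix is -el, giving *mufwohiel*.
The agentive form *mufwohiel*: last vowel = /e/, an unrounded vowel → -av → *mufwohielav*.

mufwohielav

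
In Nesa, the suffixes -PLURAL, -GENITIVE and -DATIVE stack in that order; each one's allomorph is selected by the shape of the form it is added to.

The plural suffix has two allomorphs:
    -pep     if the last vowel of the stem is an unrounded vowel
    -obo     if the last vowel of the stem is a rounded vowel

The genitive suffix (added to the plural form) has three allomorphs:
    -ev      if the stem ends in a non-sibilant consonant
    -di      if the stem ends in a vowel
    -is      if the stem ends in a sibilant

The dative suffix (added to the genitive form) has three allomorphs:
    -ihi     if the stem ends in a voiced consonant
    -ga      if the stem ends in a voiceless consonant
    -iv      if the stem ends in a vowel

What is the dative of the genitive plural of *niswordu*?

nisworduobodiiv

Since the last vowel of *niswordu* is /u/ (a rounded vowel), it takes -obo, giving *nisworduobo*.
The final sound of the plural form *nisworduobo* is /o/, which is a vowel, so the genitive suffix is -di, giving *nisworduobodi*.
The genitive form *nisworduobodi*: final sound = /i/, a vowel → -iv → *nisworduobodiiv*.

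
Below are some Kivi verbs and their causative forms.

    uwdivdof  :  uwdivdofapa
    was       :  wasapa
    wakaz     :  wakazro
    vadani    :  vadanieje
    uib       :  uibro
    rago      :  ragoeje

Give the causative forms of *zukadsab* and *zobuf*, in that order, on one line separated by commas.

zukadsabro, zobufapa

The pattern is voicing of the final sound: -apa when the stem ends in a voiceless consonant (*uwdivdof*, *was*); -ro when the stem ends in a voiced consonant (*wakaz*, *uib*); -eje when the stem ends in a vowel (*vadani*, *rago*).
*zukadsab* — final sound /b/ (a voiced consonant) → -ro → *zukadsabro*.
*zobuf*: final sound = /f/, a voiceless consonant → -apa → *zobufapa*.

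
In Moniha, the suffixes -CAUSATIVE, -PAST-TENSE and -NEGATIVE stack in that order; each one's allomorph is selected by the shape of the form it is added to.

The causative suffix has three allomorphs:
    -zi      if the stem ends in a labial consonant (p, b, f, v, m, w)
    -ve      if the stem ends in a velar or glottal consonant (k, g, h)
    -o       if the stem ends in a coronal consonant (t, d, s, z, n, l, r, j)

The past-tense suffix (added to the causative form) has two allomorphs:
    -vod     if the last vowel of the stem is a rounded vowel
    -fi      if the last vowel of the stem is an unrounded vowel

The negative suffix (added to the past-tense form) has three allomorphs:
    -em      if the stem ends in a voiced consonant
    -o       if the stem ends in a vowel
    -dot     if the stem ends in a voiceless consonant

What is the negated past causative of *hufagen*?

The final consonant of *hufagen* is /n/, which is coronal, so the causative suffix is -o, giving *hufageno*.
The last vowel of the causative form *hufageno* is /o/, which is a rounded vowel, so the past-tense suffix is -vod, giving *hufagenovod*.
Since the final sound of the past-tense form *hufagenovod* is /d/ (a voiced consonant), it takes -em, giving *hufagenovodem*.

hufagenovodem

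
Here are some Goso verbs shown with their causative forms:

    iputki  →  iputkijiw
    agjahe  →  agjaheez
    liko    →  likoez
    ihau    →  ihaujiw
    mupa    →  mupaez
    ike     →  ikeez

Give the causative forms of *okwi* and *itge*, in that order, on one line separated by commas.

okwijiw, itgeez

The pattern is height harmony: -jiw when the last vowel of the stem is a high vowel (*iputki*, *ihau*); -ez when the last vowel of the stem is a non-high vowel (*agjahe*, *liko*, *mupa*, *ike*).
The last vowel of *okwi* is /i/, which is a high vowel, so the suffix is -jiw, giving *okwijiw*.
Since the last vowel of *itge* is /e/ (a non-high vowel), it takes -ez, giving *itgeez*.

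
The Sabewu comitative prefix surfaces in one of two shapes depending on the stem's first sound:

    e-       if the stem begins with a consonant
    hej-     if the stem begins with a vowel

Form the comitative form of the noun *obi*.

hejobi

*obi* — first sound /o/ (a vowel) → hej- → *hejobi*.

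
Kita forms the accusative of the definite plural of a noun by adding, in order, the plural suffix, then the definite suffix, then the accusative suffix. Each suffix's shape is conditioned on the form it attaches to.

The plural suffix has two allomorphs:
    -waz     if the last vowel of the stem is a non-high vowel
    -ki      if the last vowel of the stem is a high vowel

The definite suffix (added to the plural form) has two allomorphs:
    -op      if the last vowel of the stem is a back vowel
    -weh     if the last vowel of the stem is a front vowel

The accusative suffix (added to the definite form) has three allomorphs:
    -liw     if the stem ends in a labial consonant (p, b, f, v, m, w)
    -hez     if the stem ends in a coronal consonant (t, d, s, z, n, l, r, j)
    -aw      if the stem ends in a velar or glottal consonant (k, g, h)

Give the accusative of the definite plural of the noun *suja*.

sujawazopliw

*suja* — last vowel /a/ (a non-high vowel) → -waz → *sujawaz*.
The plural form *sujawaz* — last vowel /a/ (a back vowel) → -op → *sujawazop*.
The final consonant of the definite form *sujawazop* is /p/, which is labial, so the accusative suffix is -liw, giving *sujawazopliw*.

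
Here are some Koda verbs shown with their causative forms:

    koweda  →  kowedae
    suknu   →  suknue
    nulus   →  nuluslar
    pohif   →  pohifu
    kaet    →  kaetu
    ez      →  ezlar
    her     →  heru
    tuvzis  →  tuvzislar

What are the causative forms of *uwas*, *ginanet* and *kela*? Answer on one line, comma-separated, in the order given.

The alternation tracks the final sound of the stem — -lar when the stem ends in a sibilant (*nulus*, *ez*, *tuvzis*); -u when the stem ends in a non-sibilant consonant (*pohif*, *kaet*, *her*); -e when the stem ends in a vowel (*koweda*, *suknu*).
The final sound of *uwas* is /s/, which is a sibilant, so the suffix is -lar, giving *uwaslar*.
Since the final sound of *ginanet* is /t/ (a non-sibilant consonant), it takes -u, giving *ginanetu*.
*kela*: final sound = /a/, a vowel → -e → *kelae*.

uwaslar, ginanetu, kelae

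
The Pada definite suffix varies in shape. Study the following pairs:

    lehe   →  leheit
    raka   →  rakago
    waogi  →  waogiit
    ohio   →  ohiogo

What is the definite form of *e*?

Looking at the last vowel of each stem: -it when the last vowel of the stem is a front vowel (*lehe*, *waogi*); -go when the last vowel of the stem is a back vowel (*raka*, *ohio*).
The last vowel of *e* is /e/, which is a front vowel, so the suffix is -it, giving *eit*.

eit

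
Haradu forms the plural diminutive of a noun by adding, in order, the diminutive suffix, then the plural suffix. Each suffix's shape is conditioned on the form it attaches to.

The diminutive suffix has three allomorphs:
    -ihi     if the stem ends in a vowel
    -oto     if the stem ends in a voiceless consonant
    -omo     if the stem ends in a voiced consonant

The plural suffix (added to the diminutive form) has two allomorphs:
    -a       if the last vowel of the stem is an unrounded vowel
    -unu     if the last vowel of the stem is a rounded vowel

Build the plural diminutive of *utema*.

Since the final sound of *utema* is /a/ (a vowel), it takes -ihi, giving *utemaihi*.
The diminutive form *utemaihi* — last vowel /i/ (an unrounded vowel) → -a → *utemaihia*.

utemaihia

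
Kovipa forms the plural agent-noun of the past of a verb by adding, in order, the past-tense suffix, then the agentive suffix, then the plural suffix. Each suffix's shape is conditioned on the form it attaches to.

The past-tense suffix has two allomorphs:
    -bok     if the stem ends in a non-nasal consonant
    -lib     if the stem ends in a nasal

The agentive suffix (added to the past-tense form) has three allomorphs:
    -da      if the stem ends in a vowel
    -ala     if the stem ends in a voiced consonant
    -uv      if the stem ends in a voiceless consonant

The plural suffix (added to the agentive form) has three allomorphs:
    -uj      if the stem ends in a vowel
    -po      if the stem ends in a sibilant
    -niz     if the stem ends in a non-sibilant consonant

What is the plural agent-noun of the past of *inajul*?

The final consonant of *inajul* is /l/, which is non-nasal, so the past-tense suffix is -bok, giving *inajulbok*.
The past-tense form *inajulbok* — final sound /k/ (a voiceless consonant) → -uv → *inajulbokuv*.
The agentive form *inajulbokuv* — final sound /v/ (a non-sibilant consonant) → -niz → *inajulbokuvniz*.

inajulbokuvniz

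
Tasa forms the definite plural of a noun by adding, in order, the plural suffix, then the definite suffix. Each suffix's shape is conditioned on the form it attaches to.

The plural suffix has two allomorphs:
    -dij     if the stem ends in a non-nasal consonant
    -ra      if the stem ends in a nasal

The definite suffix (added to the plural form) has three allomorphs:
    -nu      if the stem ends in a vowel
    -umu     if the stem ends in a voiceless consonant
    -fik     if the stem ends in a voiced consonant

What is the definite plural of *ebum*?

ebumranu

*ebum* — final consonant /m/ (a nasal) → -ra → *ebumra*.
The final sound of the plural form *ebumra* is /a/, which is a vowel, so the definite suffix is -nu, giving *ebumranu*.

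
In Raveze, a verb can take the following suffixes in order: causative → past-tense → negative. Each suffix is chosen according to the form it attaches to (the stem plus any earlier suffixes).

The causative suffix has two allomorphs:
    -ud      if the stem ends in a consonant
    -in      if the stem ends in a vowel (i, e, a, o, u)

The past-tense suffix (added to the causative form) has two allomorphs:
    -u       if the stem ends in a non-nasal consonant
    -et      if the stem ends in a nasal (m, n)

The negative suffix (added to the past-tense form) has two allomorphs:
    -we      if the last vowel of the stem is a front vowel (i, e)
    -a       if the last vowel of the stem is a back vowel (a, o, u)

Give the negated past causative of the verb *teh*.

tehudua

The final sound of *teh* is /h/, which is a consonant, so the causative suffix is -ud, giving *tehud*.
The causative form *tehud*: final consonant = /d/, non-nasal → -u → *tehudu*.
The past-tense form *tehudu* — last vowel /u/ (a back vowel) → -a → *tehudua*.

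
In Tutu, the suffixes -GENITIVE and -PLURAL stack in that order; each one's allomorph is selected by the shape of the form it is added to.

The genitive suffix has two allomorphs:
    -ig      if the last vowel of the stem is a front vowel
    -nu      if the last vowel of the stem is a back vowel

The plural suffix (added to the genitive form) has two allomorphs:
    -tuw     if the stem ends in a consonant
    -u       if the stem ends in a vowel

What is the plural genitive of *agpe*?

Since the last vowel of *agpe* is /e/ (a front vowel), it takes -ig, giving *agpeig*.
The final sound of the genitive form *agpeig* is /g/, which is a consonant, so the plural suffix is -tuw, giving *agpeigtuw*.

agpeigtuw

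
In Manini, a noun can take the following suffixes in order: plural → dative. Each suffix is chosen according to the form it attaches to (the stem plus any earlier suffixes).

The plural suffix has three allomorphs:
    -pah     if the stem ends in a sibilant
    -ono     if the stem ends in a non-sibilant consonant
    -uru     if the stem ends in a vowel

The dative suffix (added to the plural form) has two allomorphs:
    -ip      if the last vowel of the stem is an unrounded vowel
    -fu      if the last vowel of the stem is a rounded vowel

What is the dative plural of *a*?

The final sound of *a* is /a/, which is a vowel, so the plural suffix is -uru, giving *auru*.
The last vowel of the plural form *auru* is /u/, which is a rounded vowel, so the dative suffix is -fu, giving *aurufu*.

aurufu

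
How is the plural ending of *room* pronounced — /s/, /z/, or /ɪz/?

The stem *room* ends in a voiced non-sibilant sound.
The plural suffix surfaces as /ɪz/ after sibilants, /s/ after other voiceless consonants, and /z/ after other voiced sounds.
So the plural -s on *room* is pronounced /z/.

/z/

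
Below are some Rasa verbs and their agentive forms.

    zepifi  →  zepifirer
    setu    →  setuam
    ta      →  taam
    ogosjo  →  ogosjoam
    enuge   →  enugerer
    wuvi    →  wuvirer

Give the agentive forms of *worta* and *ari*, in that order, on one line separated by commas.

The alternation tracks the last vowel of the stem — -rer when the last vowel of the stem is a front vowel (*zepifi*, *enuge*, *wuvi*); -am when the last vowel of the stem is a back vowel (*setu*, *ta*, *ogosjo*).
Since the last vowel of *worta* is /a/ (a back vowel), it takes -am, giving *wortaam*.
*ari* — last vowel /i/ (a front vowel) → -rer → *arirer*.

wortaam, arirer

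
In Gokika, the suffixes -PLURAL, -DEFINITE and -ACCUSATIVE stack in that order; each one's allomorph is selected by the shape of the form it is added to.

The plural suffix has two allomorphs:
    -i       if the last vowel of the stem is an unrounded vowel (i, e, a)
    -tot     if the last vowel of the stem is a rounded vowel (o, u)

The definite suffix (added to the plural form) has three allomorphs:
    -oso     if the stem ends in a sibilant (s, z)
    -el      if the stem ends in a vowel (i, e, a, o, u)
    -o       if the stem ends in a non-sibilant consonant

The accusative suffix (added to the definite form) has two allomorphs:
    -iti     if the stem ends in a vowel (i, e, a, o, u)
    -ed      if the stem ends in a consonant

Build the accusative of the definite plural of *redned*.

rednedieled

The last vowel of *redned* is /e/, which is an unrounded vowel, so the plural suffix is -i, giving *rednedi*.
Since the final sound of the plural form *rednedi* is /i/ (a vowel), it takes -el, giving *rednediel*.
The definite form *rednediel*: final sound = /l/, a consonant → -ed → *rednedieled*.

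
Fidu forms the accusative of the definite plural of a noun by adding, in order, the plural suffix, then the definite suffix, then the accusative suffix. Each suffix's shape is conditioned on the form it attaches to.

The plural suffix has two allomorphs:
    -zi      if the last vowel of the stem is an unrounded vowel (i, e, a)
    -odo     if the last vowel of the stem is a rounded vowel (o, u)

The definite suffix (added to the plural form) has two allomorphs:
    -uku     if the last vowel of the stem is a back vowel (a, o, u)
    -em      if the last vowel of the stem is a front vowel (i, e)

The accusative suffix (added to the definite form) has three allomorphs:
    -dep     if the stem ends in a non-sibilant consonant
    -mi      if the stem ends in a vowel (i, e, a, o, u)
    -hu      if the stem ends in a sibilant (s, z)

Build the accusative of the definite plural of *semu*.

semuodoukumi

Since the last vowel of *semu* is /u/ (a rounded vowel), it takes -odo, giving *semuodo*.
The plural form *semuodo*: last vowel = /o/, a back vowel → -uku → *semuodouku*.
Since the final sound of the definite form *semuodouku* is /u/ (a vowel), it takes -mi, giving *semuodoukumi*.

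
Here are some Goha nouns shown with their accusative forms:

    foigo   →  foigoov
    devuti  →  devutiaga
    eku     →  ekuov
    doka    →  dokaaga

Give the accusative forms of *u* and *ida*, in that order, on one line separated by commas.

The pattern is rounding harmony: -ov when the last vowel of the stem is a rounded vowel (*foigo*, *eku*); -aga when the last vowel of the stem is an unrounded vowel (*devuti*, *doka*).
The last vowel of *u* is /u/, which is a rounded vowel, so the suffix is -ov, giving *uov*.
*ida*: last vowel = /a/, an unrounded vowel → -aga → *idaaga*.

uov, idaaga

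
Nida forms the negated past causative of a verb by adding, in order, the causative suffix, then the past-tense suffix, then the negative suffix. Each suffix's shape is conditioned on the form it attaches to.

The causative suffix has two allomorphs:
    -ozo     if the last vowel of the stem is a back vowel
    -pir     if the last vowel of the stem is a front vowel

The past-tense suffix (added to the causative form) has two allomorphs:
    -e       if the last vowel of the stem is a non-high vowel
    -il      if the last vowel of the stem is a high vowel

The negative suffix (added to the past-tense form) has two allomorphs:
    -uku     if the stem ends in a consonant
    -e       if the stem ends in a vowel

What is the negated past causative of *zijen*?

The last vowel of *zijen* is /e/, which is a front vowel, so the causative suffix is -pir, giving *zijenpir*.
Since the last vowel of the causative form *zijenpir* is /i/ (a high vowel), it takes -il, giving *zijenpiril*.
The final sound of the past-tense form *zijenpiril* is /l/, which is a consonant, so the negative suffix is -uku, giving *zijenpiriluku*.

zijenpiriluku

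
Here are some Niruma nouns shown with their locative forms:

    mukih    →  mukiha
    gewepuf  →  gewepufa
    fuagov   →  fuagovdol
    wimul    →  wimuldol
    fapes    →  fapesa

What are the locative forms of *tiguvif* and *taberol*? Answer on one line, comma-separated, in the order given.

tiguvifa, taberoldol

Looking at the final consonant of each stem: -a when the stem ends in a voiceless consonant (*mukih*, *gewepuf*, *fapes*); -dol when the stem ends in a voiced consonant (*fuagov*, *wimul*).
*tiguvif*: final consonant = /f/, voiceless → -a → *tiguvifa*.
The final consonant of *taberol* is /l/, which is voiced, so the suffix is -dol, giving *taberoldol*.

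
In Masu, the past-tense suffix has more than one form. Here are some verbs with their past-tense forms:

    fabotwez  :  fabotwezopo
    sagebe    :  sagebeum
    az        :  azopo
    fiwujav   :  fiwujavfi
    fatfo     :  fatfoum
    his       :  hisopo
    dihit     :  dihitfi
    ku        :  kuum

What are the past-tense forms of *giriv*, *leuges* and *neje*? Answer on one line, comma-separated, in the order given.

girivfi, leugesopo, nejeum

The alternation tracks the final sound of the stem — -opo when the stem ends in a sibilant (*fabotwez*, *az*, *his*); -fi when the stem ends in a non-sibilant consonant (*fiwujav*, *dihit*); -um when the stem ends in a vowel (*sagebe*, *fatfo*, *ku*).
Since the final sound of *giriv* is /v/ (a non-sibilant consonant), it takes -fi, giving *girivfi*.
*leuges*: final sound = /s/, a sibilant → -opo → *leugesopo*.
The final sound of *neje* is /e/, which is a vowel, so the suffix is -um, giving *nejeum*.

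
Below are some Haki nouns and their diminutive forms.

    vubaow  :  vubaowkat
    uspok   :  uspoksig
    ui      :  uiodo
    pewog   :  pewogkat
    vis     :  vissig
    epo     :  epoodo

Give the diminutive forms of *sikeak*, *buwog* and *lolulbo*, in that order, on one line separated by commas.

sikeaksig, buwogkat, lolulboodo

The pattern is voicing of the final sound: -sig when the stem ends in a voiceless consonant (*uspok*, *vis*); -kat when the stem ends in a voiced consonant (*vubaow*, *pewog*); -odo when the stem ends in a vowel (*ui*, *epo*).
*sikeak* — final sound /k/ (a voiceless consonant) → -sig → *sikeaksig*.
The final sound of *buwog* is /g/, which is a voiced consonant, so the suffix is -kat, giving *buwogkat*.
Since the final sound of *lolulbo* is /o/ (a vowel), it takes -odo, giving *lolulboodo*.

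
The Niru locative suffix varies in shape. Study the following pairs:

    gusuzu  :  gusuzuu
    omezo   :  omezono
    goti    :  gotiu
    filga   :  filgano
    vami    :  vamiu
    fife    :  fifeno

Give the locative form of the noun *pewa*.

pewano

The suffix is conditioned by the last vowel: -u when the last vowel of the stem is a high vowel (*gusuzu*, *goti*, *vami*); -no when the last vowel of the stem is a non-high vowel (*omezo*, *filga*, *fife*).
*pewa*: last vowel = /a/, a non-high vowel → -no → *pewano*.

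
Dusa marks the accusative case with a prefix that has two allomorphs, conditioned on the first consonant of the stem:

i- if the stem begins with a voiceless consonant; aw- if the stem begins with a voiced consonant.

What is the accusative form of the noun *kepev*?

ikepev

The first consonant of *kepev* is /k/, which is voiceless, so the prefix is i-, giving *ikepev*.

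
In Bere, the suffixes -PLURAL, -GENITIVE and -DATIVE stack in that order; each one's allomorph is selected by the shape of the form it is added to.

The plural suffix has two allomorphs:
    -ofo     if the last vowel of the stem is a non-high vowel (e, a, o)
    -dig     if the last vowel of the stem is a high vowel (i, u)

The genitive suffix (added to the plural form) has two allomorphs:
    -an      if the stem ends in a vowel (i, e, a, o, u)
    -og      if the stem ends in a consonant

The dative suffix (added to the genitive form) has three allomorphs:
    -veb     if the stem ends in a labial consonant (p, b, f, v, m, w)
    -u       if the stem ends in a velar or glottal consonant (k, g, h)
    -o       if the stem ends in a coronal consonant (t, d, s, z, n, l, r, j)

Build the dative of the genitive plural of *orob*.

orobofoano

*orob* — last vowel /o/ (a non-high vowel) → -ofo → *orobofo*.
Since the final sound of the plural form *orobofo* is /o/ (a vowel), it takes -an, giving *orobofoan*.
The genitive form *orobofoan* — final consonant /n/ (coronal) → -o → *orobofoano*.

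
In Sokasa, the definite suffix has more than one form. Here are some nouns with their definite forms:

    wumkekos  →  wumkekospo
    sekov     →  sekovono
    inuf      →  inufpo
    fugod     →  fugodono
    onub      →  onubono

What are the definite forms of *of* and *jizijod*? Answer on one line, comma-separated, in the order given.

ofpo, jizijodono

Looking at the final consonant of each stem: -po when the stem ends in a voiceless consonant (*wumkekos*, *inuf*); -ono when the stem ends in a voiced consonant (*sekov*, *fugod*, *onub*).
*of* — final consonant /f/ (voiceless) → -po → *ofpo*.
*jizijod*: final consonant = /d/, voiced → -ono → *jizijodono*.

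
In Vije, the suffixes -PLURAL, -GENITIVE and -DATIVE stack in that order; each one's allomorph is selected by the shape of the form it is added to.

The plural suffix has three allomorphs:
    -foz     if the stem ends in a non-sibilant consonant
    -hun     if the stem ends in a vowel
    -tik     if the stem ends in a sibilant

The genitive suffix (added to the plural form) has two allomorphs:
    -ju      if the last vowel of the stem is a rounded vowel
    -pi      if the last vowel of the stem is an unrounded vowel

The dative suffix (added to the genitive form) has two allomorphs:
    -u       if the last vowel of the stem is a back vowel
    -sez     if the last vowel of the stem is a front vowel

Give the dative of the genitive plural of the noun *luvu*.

The final sound of *luvu* is /u/, which is a vowel, so the plural suffix is -hun, giving *luvuhun*.
Since the last vowel of the plural form *luvuhun* is /u/ (a rounded vowel), it takes -ju, giving *luvuhunju*.
The genitive form *luvuhunju*: last vowel = /u/, a back vowel → -u → *luvuhunjuu*.

luvuhunjuu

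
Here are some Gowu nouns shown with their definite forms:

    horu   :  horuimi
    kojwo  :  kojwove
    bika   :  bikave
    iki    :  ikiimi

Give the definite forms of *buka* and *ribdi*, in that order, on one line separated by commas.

The pattern is height harmony: -imi when the last vowel of the stem is a high vowel (*horu*, *iki*); -ve when the last vowel of the stem is a non-high vowel (*kojwo*, *bika*).
*buka*: last vowel = /a/, a non-high vowel → -ve → *bukave*.
*ribdi*: last vowel = /i/, a high vowel → -imi → *ribdiimi*.

bukave, ribdiimi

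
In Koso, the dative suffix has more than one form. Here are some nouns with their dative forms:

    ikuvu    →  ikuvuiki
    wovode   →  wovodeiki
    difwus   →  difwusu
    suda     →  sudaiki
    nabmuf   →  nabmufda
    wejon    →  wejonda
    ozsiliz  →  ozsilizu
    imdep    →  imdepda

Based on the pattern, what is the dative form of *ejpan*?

ejpanda

The alternation tracks the final sound of the stem — -u when the stem ends in a sibilant (*difwus*, *ozsiliz*); -da when the stem ends in a non-sibilant consonant (*nabmuf*, *wejon*, *imdep*); -iki when the stem ends in a vowel (*ikuvu*, *wovode*, *suda*).
The final sound of *ejpan* is /n/, which is a non-sibilant consonant, so the suffix is -da, giving *ejpanda*.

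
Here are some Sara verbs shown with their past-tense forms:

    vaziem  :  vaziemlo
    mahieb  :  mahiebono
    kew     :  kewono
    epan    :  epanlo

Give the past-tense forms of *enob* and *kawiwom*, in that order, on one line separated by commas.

Looking at the final consonant of each stem: -lo when the stem ends in a nasal (*vaziem*, *epan*); -ono when the stem ends in a non-nasal consonant (*mahieb*, *kew*).
*enob* — final consonant /b/ (non-nasal) → -ono → *enobono*.
*kawiwom* — final consonant /m/ (a nasal) → -lo → *kawiwomlo*.

enobono, kawiwomlo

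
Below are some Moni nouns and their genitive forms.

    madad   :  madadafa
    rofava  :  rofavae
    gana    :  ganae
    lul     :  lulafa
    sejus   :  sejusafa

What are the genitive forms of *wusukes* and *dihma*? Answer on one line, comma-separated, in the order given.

Looking at the final sound of each stem: -afa when the stem ends in a consonant (*madad*, *lul*, *sejus*); -e when the stem ends in a vowel (*rofava*, *gana*).
The final sound of *wusukes* is /s/, which is a consonant, so the suffix is -afa, giving *wusukesafa*.
Since the final sound of *dihma* is /a/ (a vowel), it takes -e, giving *dihmae*.

wusukesafa, dihmae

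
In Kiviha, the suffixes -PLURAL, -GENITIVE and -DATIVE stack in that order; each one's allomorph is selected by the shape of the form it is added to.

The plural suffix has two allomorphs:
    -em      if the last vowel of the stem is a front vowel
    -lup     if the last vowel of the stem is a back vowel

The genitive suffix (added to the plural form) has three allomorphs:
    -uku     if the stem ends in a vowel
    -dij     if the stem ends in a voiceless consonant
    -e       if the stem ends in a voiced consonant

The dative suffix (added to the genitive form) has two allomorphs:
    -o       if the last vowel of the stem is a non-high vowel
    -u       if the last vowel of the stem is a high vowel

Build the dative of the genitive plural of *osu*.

osulupdiju

The last vowel of *osu* is /u/, which is a back vowel, so the plural suffix is -lup, giving *osulup*.
Since the final sound of the plural form *osulup* is /p/ (a voiceless consonant), it takes -dij, giving *osulupdij*.
The genitive form *osulupdij*: last vowel = /i/, a high vowel → -u → *osulupdiju*.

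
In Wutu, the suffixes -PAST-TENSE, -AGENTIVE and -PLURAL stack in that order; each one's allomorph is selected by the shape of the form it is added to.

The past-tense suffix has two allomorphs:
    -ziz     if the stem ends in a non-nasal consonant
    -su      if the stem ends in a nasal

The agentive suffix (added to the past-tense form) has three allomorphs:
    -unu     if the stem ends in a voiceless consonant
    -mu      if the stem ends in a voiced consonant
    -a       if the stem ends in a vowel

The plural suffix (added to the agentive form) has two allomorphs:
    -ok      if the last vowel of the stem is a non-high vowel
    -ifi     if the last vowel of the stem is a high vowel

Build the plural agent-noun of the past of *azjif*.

*azjif* — final consonant /f/ (non-nasal) → -ziz → *azjifziz*.
The past-tense form *azjifziz* — final sound /z/ (a voiced consonant) → -mu → *azjifzizmu*.
The last vowel of the agentive form *azjifzizmu* is /u/, which is a high vowel, so the plural suffix is -ifi, giving *azjifzizmuifi*.

azjifzizmuifi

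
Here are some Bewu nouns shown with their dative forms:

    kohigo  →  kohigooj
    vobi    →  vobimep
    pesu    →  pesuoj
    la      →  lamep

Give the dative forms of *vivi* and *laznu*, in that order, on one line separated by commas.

The suffix is conditioned by the last vowel: -oj when the last vowel of the stem is a rounded vowel (*kohigo*, *pesu*); -mep when the last vowel of the stem is an unrounded vowel (*vobi*, *la*).
Since the last vowel of *vivi* is /i/ (an unrounded vowel), it takes -mep, giving *vivimep*.
The last vowel of *laznu* is /u/, which is a rounded vowel, so the suffix is -oj, giving *laznuoj*.

vivimep, laznuoj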